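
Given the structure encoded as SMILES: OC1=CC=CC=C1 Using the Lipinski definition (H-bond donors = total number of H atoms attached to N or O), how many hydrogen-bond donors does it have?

1

Donors: find every N or O and count the H atoms it carries.
  atom 1 (O): bond orders sum to 1 → 1 H
Lipinski HBD = 1.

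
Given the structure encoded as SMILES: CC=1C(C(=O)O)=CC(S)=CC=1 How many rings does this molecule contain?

In SMILES, each pair of matching ring-closure digits denotes one ring-closing bond; the number of such bonds equals the number of independent rings.
Ring-closure bonds here: 1.

1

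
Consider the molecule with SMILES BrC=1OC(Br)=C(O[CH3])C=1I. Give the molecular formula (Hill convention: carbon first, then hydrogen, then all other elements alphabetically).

C5H3Br2IO2

Walk through each heavy atom and fill implicit hydrogens from standard valence (C 4, N 3, O 2, S 2, halogen 1):
  atom 1: Br (halogen, monovalent) → 0 H
  atom 2: C, bond orders sum to 4 (valence 4) → 0 H
  atom 3: O, bond orders sum to 2 (valence 2) → 0 H
  atom 4: C, bond orders sum to 4 (valence 4) → 0 H
  atom 5: Br (halogen, monovalent) → 0 H
  atom 6: C, bond orders sum to 4 (valence 4) → 0 H
  atom 7: O, bond orders sum to 2 (valence 2) → 0 H
  atom 8: C with explicit H count 3
  atom 9: C, bond orders sum to 4 (valence 4) → 0 H
  atom 10: I (halogen, monovalent) → 0 H
Totals → C:5, H:3, Br:2, I:1, O:2.
In Hill order: C5H3Br2IO2.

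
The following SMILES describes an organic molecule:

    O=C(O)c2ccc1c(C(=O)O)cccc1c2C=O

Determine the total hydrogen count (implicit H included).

8

Walk through each heavy atom and fill implicit hydrogens from standard valence (C 4, N 3, O 2, S 2, halogen 1); for lowercase aromatic atoms, an aromatic c carries 1 H when it has two neighbours and 0 H with three, and aromatic n carries 0 H:
  atom 1: O, bond orders sum to 2 (valence 2) → 0 H
  atom 2: C, bond orders sum to 4 (valence 4) → 0 H
  atom 3: O, bond orders sum to 1 (valence 2) → 1 H
  atom 4: aromatic c, 3 neighbours → 0 H
  atom 5: aromatic c, 2 neighbours → 1 H
  atom 6: aromatic c, 2 neighbours → 1 H
  atom 7: aromatic c, 3 neighbours → 0 H
  atom 8: aromatic c, 3 neighbours → 0 H
  atom 9: C, bond orders sum to 4 (valence 4) → 0 H
  atom 10: O, bond orders sum to 2 (valence 2) → 0 H
  atom 11: O, bond orders sum to 1 (valence 2) → 1 H
  atom 12: aromatic c, 2 neighbours → 1 H
  atom 13: aromatic c, 2 neighbours → 1 H
  atom 14: aromatic c, 2 neighbours → 1 H
  atom 15: aromatic c, 3 neighbours → 0 H
  atom 16: aromatic c, 3 neighbours → 0 H
  atom 17: C, bond orders sum to 3 (valence 4) → 1 H
  atom 18: O, bond orders sum to 2 (valence 2) → 0 H
Total hydrogens: 8.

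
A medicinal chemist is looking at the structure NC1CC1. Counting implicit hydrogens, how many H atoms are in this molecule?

7

Walk through each heavy atom and fill implicit hydrogens from standard valence (C 4, N 3, O 2, S 2, halogen 1):
  atom 1: N, bond orders sum to 1 (valence 3) → 2 H
  atom 2: C, bond orders sum to 3 (valence 4) → 1 H
  atom 3: C, bond orders sum to 2 (valence 4) → 2 H
  atom 4: C, bond orders sum to 2 (valence 4) → 2 H
Total hydrogens: 7.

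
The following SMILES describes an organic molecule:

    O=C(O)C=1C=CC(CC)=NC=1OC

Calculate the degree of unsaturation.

5

Molecular formula: C9H11NO3.
DoU = (2C + 2 + N − H − X) / 2, where X is the halogen count and O/S are ignored.
    = (2·9 + 2 + 1 − 11 − 0) / 2 = 10 / 2 = 5.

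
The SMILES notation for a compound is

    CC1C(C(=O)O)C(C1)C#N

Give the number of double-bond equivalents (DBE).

Degree of unsaturation = (number of rings) + (number of π bonds).
Ring closures in the SMILES: 1.
π bonds: 1 double bond (each 1 DoU), 1 triple bond (each 2 DoU) → 3 DoU from unsaturation.
Total DoU = 1 + 3 = 4.

4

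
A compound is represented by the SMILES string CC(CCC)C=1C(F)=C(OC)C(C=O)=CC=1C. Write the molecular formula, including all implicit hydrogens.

Walk through each heavy atom and fill implicit hydrogens from standard valence (C 4, N 3, O 2, S 2, halogen 1):
  atom 1: C, bond orders sum to 1 (valence 4) → 3 H
  atom 2: C, bond orders sum to 3 (valence 4) → 1 H
  atom 3: C, bond orders sum to 2 (valence 4) → 2 H
  atom 4: C, bond orders sum to 2 (valence 4) → 2 H
  atom 5: C, bond orders sum to 1 (valence 4) → 3 H
  atom 6: C, bond orders sum to 4 (valence 4) → 0 H
  atom 7: C, bond orders sum to 4 (valence 4) → 0 H
  atom 8: F (halogen, monovalent) → 0 H
  atom 9: C, bond orders sum to 4 (valence 4) → 0 H
  atom 10: O, bond orders sum to 2 (valence 2) → 0 H
  atom 11: C, bond orders sum to 1 (valence 4) → 3 H
  atom 12: C, bond orders sum to 4 (valence 4) → 0 H
  atom 13: C, bond orders sum to 3 (valence 4) → 1 H
  atom 14: O, bond orders sum to 2 (valence 2) → 0 H
  atom 15: C, bond orders sum to 3 (valence 4) → 1 H
  atom 16: C, bond orders sum to 4 (valence 4) → 0 H
  atom 17: C, bond orders sum to 1 (valence 4) → 3 H
Totals → C:14, H:19, F:1, O:2.
In Hill order: C14H19FO2.

C14H19FO2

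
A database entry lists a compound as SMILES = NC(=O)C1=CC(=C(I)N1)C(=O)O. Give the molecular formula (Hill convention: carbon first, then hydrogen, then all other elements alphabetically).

C6H5IN2O3

Walk through each heavy atom and fill implicit hydrogens from standard valence (C 4, N 3, O 2, S 2, halogen 1):
  atom 1: N, bond orders sum to 1 (valence 3) → 2 H
  atom 2: C, bond orders sum to 4 (valence 4) → 0 H
  atom 3: O, bond orders sum to 2 (valence 2) → 0 H
  atom 4: C, bond orders sum to 4 (valence 4) → 0 H
  atom 5: C, bond orders sum to 3 (valence 4) → 1 H
  atom 6: C, bond orders sum to 4 (valence 4) → 0 H
  atom 7: C, bond orders sum to 4 (valence 4) → 0 H
  atom 8: I (halogen, monovalent) → 0 H
  atom 9: N, bond orders sum to 2 (valence 3) → 1 H
  atom 10: C, bond orders sum to 4 (valence 4) → 0 H
  atom 11: O, bond orders sum to 2 (valence 2) → 0 H
  atom 12: O, bond orders sum to 1 (valence 2) → 1 H
Totals → C:6, H:5, I:1, N:2, O:3.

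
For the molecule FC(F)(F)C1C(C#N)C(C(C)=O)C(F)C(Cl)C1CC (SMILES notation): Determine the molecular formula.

C12H14ClF4NO

Walk through each heavy atom and fill implicit hydrogens from standard valence (C 4, N 3, O 2, S 2, halogen 1):
  atom 1: F (halogen, monovalent) → 0 H
  atom 2: C, bond orders sum to 4 (valence 4) → 0 H
  atom 3: F (halogen, monovalent) → 0 H
  atom 4: F (halogen, monovalent) → 0 H
  atom 5: C, bond orders sum to 3 (valence 4) → 1 H
  atom 6: C, bond orders sum to 3 (valence 4) → 1 H
  atom 7: C, bond orders sum to 4 (valence 4) → 0 H
  atom 8: N, bond orders sum to 3 (valence 3) → 0 H
  atom 9: C, bond orders sum to 3 (valence 4) → 1 H
  atom 10: C, bond orders sum to 4 (valence 4) → 0 H
  atom 11: C, bond orders sum to 1 (valence 4) → 3 H
  atom 12: O, bond orders sum to 2 (valence 2) → 0 H
  atom 13: C, bond orders sum to 3 (valence 4) → 1 H
  atom 14: F (halogen, monovalent) → 0 H
  atom 15: C, bond orders sum to 3 (valence 4) → 1 H
  atom 16: Cl (halogen, monovalent) → 0 H
  atom 17: C, bond orders sum to 3 (valence 4) → 1 H
  atom 18: C, bond orders sum to 2 (valence 4) → 2 H
  atom 19: C, bond orders sum to 1 (valence 4) → 3 H
Totals → C:12, H:14, Cl:1, F:4, N:1, O:1.
In Hill order: C12H14ClF4NO.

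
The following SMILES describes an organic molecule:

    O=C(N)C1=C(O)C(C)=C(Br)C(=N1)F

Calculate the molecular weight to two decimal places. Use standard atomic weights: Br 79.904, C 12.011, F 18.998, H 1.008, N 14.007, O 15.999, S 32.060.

249.04 g/mol

First, the molecular formula is C7H6BrFN2O2 (counting implicit H from valence).
  Br: 1 × 79.904 = 79.904
  C: 7 × 12.011 = 84.077
  F: 1 × 18.998 = 18.998
  H: 6 × 1.008 = 6.048
  N: 2 × 14.007 = 28.014
  O: 2 × 15.999 = 31.998
Sum: 1×79.904 + 7×12.011 + 1×18.998 + 6×1.008 + 2×14.007 + 2×15.999 = 249.039 → 249.04 g/mol.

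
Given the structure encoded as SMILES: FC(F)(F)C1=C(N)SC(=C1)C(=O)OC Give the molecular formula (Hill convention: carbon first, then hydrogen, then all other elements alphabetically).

Walk through each heavy atom and fill implicit hydrogens from standard valence (C 4, N 3, O 2, S 2, halogen 1):
  atom 1: F (halogen, monovalent) → 0 H
  atom 2: C, bond orders sum to 4 (valence 4) → 0 H
  atom 3: F (halogen, monovalent) → 0 H
  atom 4: F (halogen, monovalent) → 0 H
  atom 5: C, bond orders sum to 4 (valence 4) → 0 H
  atom 6: C, bond orders sum to 4 (valence 4) → 0 H
  atom 7: N, bond orders sum to 1 (valence 3) → 2 H
  atom 8: S, bond orders sum to 2 (valence 2) → 0 H
  atom 9: C, bond orders sum to 4 (valence 4) → 0 H
  atom 10: C, bond orders sum to 3 (valence 4) → 1 H
  atom 11: C, bond orders sum to 4 (valence 4) → 0 H
  atom 12: O, bond orders sum to 2 (valence 2) → 0 H
  atom 13: O, bond orders sum to 2 (valence 2) → 0 H
  atom 14: C, bond orders sum to 1 (valence 4) → 3 H
Totals → C:7, H:6, F:3, N:1, O:2, S:1.
In Hill order: C7H6F3NO2S.

C7H6F3NO2S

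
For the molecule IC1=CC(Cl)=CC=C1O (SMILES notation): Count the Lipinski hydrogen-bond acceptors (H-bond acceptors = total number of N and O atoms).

1

N atoms: 0; O atoms: 1.
Lipinski HBA = 0 + 1 = 1.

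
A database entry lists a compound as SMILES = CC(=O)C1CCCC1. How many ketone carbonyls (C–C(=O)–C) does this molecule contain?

1

The ketone motif appears at heavy-atom position 2 in the SMILES.
Ketone count: 1.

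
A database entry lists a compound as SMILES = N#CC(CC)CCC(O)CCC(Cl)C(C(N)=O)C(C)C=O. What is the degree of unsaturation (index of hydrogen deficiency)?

4

Degree of unsaturation = (number of rings) + (number of π bonds).
Ring closures in the SMILES: 0.
π bonds: 2 double bonds (each 1 DoU), 1 triple bond (each 2 DoU) → 4 DoU from unsaturation.
Total DoU = 0 + 4 = 4.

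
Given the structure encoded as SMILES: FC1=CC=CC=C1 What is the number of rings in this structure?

In SMILES, each pair of matching ring-closure digits denotes one ring-closing bond; the number of such bonds equals the number of independent rings.
Ring-closure bonds here: 1.

1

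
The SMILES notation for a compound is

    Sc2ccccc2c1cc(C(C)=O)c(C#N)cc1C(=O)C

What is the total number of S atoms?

Scan the SMILES for S atoms (remember two-letter symbols like Cl and Br are single atoms).
Sulfur count: 1.

1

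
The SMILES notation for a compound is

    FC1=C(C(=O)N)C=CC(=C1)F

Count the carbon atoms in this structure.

Count every carbon token in the SMILES (each C, including those in ring-closure positions and inside branches).
Carbon count: 7.

7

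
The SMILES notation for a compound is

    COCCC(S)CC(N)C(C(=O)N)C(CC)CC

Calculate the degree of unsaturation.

Degree of unsaturation = (number of rings) + (number of π bonds).
Ring closures in the SMILES: 0.
π bonds: 1 double bond (each 1 DoU) → 1 DoU from unsaturation.
Total DoU = 0 + 1 = 1.

1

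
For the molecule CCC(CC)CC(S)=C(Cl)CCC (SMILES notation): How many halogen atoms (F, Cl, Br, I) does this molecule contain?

1

Halogen atoms appear at heavy-atom position 10 (1×Cl).
Other groups present: 1 alkene, 1 thiol.
Halogen count: 1.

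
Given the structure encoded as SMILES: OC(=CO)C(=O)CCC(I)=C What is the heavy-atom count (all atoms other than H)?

11

Every atom symbol written in the SMILES (organic subset) is one heavy atom; implicit H are not written.
Heavy atoms by element → C:7, I:1, O:3.
Total: 11.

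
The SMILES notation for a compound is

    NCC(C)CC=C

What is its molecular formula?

C6H13N

Walk through each heavy atom and fill implicit hydrogens from standard valence (C 4, N 3, O 2, S 2, halogen 1):
  atom 1: N, bond orders sum to 1 (valence 3) → 2 H
  atom 2: C, bond orders sum to 2 (valence 4) → 2 H
  atom 3: C, bond orders sum to 3 (valence 4) → 1 H
  atom 4: C, bond orders sum to 1 (valence 4) → 3 H
  atom 5: C, bond orders sum to 2 (valence 4) → 2 H
  atom 6: C, bond orders sum to 3 (valence 4) → 1 H
  atom 7: C, bond orders sum to 2 (valence 4) → 2 H
Totals → C:6, H:13, N:1.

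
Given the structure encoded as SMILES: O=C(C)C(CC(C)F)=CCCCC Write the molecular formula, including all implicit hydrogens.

C11H19FO

Walk through each heavy atom and fill implicit hydrogens from standard valence (C 4, N 3, O 2, S 2, halogen 1):
  atom 1: O, bond orders sum to 2 (valence 2) → 0 H
  atom 2: C, bond orders sum to 4 (valence 4) → 0 H
  atom 3: C, bond orders sum to 1 (valence 4) → 3 H
  atom 4: C, bond orders sum to 4 (valence 4) → 0 H
  atom 5: C, bond orders sum to 2 (valence 4) → 2 H
  atom 6: C, bond orders sum to 3 (valence 4) → 1 H
  atom 7: C, bond orders sum to 1 (valence 4) → 3 H
  atom 8: F (halogen, monovalent) → 0 H
  atom 9: C, bond orders sum to 3 (valence 4) → 1 H
  atom 10: C, bond orders sum to 2 (valence 4) → 2 H
  atom 11: C, bond orders sum to 2 (valence 4) → 2 H
  atom 12: C, bond orders sum to 2 (valence 4) → 2 H
  atom 13: C, bond orders sum to 1 (valence 4) → 3 H
Totals → C:11, H:19, F:1, O:1.
In Hill order: C11H19FO.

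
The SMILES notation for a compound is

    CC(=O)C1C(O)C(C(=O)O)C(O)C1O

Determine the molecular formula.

C8H12O6

Walk through each heavy atom and fill implicit hydrogens from standard valence (C 4, N 3, O 2, S 2, halogen 1):
  atom 1: C, bond orders sum to 1 (valence 4) → 3 H
  atom 2: C, bond orders sum to 4 (valence 4) → 0 H
  atom 3: O, bond orders sum to 2 (valence 2) → 0 H
  atom 4: C, bond orders sum to 3 (valence 4) → 1 H
  atom 5: C, bond orders sum to 3 (valence 4) → 1 H
  atom 6: O, bond orders sum to 1 (valence 2) → 1 H
  atom 7: C, bond orders sum to 3 (valence 4) → 1 H
  atom 8: C, bond orders sum to 4 (valence 4) → 0 H
  atom 9: O, bond orders sum to 2 (valence 2) → 0 H
  atom 10: O, bond orders sum to 1 (valence 2) → 1 H
  atom 11: C, bond orders sum to 3 (valence 4) → 1 H
  atom 12: O, bond orders sum to 1 (valence 2) → 1 H
  atom 13: C, bond orders sum to 3 (valence 4) → 1 H
  atom 14: O, bond orders sum to 1 (valence 2) → 1 H
Totals → C:8, H:12, O:6.
In Hill order: C8H12O6.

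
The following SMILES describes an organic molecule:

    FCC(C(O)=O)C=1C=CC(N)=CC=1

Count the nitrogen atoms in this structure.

Scan the SMILES for N atoms (remember two-letter symbols like Cl and Br are single atoms).
Nitrogen count: 1.

1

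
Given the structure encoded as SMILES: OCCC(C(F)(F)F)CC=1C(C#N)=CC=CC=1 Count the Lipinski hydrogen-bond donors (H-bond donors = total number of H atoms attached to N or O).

1

Donors: find every N or O and count the H atoms it carries.
  atom 1 (O): bond orders sum to 1 → 1 H
  atom 13 (N): bond orders sum to 3 → 0 H
Lipinski HBD = 1.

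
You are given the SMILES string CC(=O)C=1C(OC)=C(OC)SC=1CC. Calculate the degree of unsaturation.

4

Degree of unsaturation = (number of rings) + (number of π bonds).
Ring closures in the SMILES: 1.
π bonds: 3 double bonds (each 1 DoU) → 3 DoU from unsaturation.
Total DoU = 1 + 3 = 4.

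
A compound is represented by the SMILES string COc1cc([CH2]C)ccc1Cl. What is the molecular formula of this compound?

Walk through each heavy atom and fill implicit hydrogens from standard valence (C 4, N 3, O 2, S 2, halogen 1); for lowercase aromatic atoms, an aromatic c carries 1 H when it has two neighbours and 0 H with three, and aromatic n carries 0 H:
  atom 1: C, bond orders sum to 1 (valence 4) → 3 H
  atom 2: O, bond orders sum to 2 (valence 2) → 0 H
  atom 3: aromatic c, 3 neighbours → 0 H
  atom 4: aromatic c, 2 neighbours → 1 H
  atom 5: aromatic c, 3 neighbours → 0 H
  atom 6: C with explicit H count 2
  atom 7: C, bond orders sum to 1 (valence 4) → 3 H
  atom 8: aromatic c, 2 neighbours → 1 H
  atom 9: aromatic c, 2 neighbours → 1 H
  atom 10: aromatic c, 3 neighbours → 0 H
  atom 11: Cl (halogen, monovalent) → 0 H
Totals → C:9, H:11, Cl:1, O:1.
In Hill order: C9H11ClO.

C9H11ClO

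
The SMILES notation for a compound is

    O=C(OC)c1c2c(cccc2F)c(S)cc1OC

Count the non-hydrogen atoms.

18

Every atom symbol written in the SMILES (organic subset) is one heavy atom; implicit H are not written.
Heavy atoms by element → C:13, F:1, O:3, S:1.
Total: 18.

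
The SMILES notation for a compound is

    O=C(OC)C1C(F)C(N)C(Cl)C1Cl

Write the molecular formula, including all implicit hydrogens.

C7H10Cl2FNO2

Walk through each heavy atom and fill implicit hydrogens from standard valence (C 4, N 3, O 2, S 2, halogen 1):
  atom 1: O, bond orders sum to 2 (valence 2) → 0 H
  atom 2: C, bond orders sum to 4 (valence 4) → 0 H
  atom 3: O, bond orders sum to 2 (valence 2) → 0 H
  atom 4: C, bond orders sum to 1 (valence 4) → 3 H
  atom 5: C, bond orders sum to 3 (valence 4) → 1 H
  atom 6: C, bond orders sum to 3 (valence 4) → 1 H
  atom 7: F (halogen, monovalent) → 0 H
  atom 8: C, bond orders sum to 3 (valence 4) → 1 H
  atom 9: N, bond orders sum to 1 (valence 3) → 2 H
  atom 10: C, bond orders sum to 3 (valence 4) → 1 H
  atom 11: Cl (halogen, monovalent) → 0 H
  atom 12: C, bond orders sum to 3 (valence 4) → 1 H
  atom 13: Cl (halogen, monovalent) → 0 H
Totals → C:7, H:10, Cl:2, F:1, N:1, O:2.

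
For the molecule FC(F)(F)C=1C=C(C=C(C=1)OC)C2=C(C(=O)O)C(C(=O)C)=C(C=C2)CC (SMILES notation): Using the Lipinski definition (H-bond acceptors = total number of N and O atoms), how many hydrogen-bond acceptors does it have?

N atoms: 0; O atoms: 4.
Lipinski HBA = 0 + 4 = 4.

4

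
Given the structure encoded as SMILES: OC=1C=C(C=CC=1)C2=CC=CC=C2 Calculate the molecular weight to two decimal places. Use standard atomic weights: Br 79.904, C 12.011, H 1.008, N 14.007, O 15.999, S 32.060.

170.21 g/mol

First, the molecular formula is C12H10O (counting implicit H from valence).
  C: 12 × 12.011 = 144.132
  H: 10 × 1.008 = 10.080
  O: 1 × 15.999 = 15.999
Sum: 12×12.011 + 10×1.008 + 1×15.999 = 170.211 → 170.21 g/mol.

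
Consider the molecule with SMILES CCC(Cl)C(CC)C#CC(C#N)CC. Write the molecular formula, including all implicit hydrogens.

C12H18ClN

Walk through each heavy atom and fill implicit hydrogens from standard valence (C 4, N 3, O 2, S 2, halogen 1):
  atom 1: C, bond orders sum to 1 (valence 4) → 3 H
  atom 2: C, bond orders sum to 2 (valence 4) → 2 H
  atom 3: C, bond orders sum to 3 (valence 4) → 1 H
  atom 4: Cl (halogen, monovalent) → 0 H
  atom 5: C, bond orders sum to 3 (valence 4) → 1 H
  atom 6: C, bond orders sum to 2 (valence 4) → 2 H
  atom 7: C, bond orders sum to 1 (valence 4) → 3 H
  atom 8: C, bond orders sum to 4 (valence 4) → 0 H
  atom 9: C, bond orders sum to 4 (valence 4) → 0 H
  atom 10: C, bond orders sum to 3 (valence 4) → 1 H
  atom 11: C, bond orders sum to 4 (valence 4) → 0 H
  atom 12: N, bond orders sum to 3 (valence 3) → 0 H
  atom 13: C, bond orders sum to 2 (valence 4) → 2 H
  atom 14: C, bond orders sum to 1 (valence 4) → 3 H
Totals → C:12, H:18, Cl:1, N:1.
In Hill order: C12H18ClN.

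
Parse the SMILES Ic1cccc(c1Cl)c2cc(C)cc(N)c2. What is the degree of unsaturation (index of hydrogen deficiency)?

8

Molecular formula: C13H11ClIN.
DoU = (2C + 2 + N − H − X) / 2, where X is the halogen count and O/S are ignored.
    = (2·13 + 2 + 1 − 11 − 2) / 2 = 16 / 2 = 8.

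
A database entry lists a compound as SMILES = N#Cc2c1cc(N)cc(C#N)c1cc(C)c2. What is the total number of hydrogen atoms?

9

Walk through each heavy atom and fill implicit hydrogens from standard valence (C 4, N 3, O 2, S 2, halogen 1); for lowercase aromatic atoms, an aromatic c carries 1 H when it has two neighbours and 0 H with three, and aromatic n carries 0 H:
  atom 1: N, bond orders sum to 3 (valence 3) → 0 H
  atom 2: C, bond orders sum to 4 (valence 4) → 0 H
  atom 3: aromatic c, 3 neighbours → 0 H
  atom 4: aromatic c, 3 neighbours → 0 H
  atom 5: aromatic c, 2 neighbours → 1 H
  atom 6: aromatic c, 3 neighbours → 0 H
  atom 7: N, bond orders sum to 1 (valence 3) → 2 H
  atom 8: aromatic c, 2 neighbours → 1 H
  atom 9: aromatic c, 3 neighbours → 0 H
  atom 10: C, bond orders sum to 4 (valence 4) → 0 H
  atom 11: N, bond orders sum to 3 (valence 3) → 0 H
  atom 12: aromatic c, 3 neighbours → 0 H
  atom 13: aromatic c, 2 neighbours → 1 H
  atom 14: aromatic c, 3 neighbours → 0 H
  atom 15: C, bond orders sum to 1 (valence 4) → 3 H
  atom 16: aromatic c, 2 neighbours → 1 H
Total hydrogens: 9.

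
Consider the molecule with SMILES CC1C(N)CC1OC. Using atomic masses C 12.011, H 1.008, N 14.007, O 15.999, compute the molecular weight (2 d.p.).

First, the molecular formula is C6H13NO (counting implicit H from valence).
  C: 6 × 12.011 = 72.066
  H: 13 × 1.008 = 13.104
  N: 1 × 14.007 = 14.007
  O: 1 × 15.999 = 15.999
Sum: 6×12.011 + 13×1.008 + 1×14.007 + 1×15.999 = 115.176 → 115.18 g/mol.

115.18 g/mol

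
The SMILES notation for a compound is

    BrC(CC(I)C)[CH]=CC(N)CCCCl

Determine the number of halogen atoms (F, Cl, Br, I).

3

Halogen atoms appear at heavy-atom positions 1, 5, 14 (1×Br, 1×Cl, 1×I).
Other groups present: 1 alkene, 1 primary amine.
Halogen count: 3.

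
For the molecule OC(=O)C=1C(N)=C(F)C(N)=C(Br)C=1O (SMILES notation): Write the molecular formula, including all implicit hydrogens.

C7H6BrFN2O3

Walk through each heavy atom and fill implicit hydrogens from standard valence (C 4, N 3, O 2, S 2, halogen 1):
  atom 1: O, bond orders sum to 1 (valence 2) → 1 H
  atom 2: C, bond orders sum to 4 (valence 4) → 0 H
  atom 3: O, bond orders sum to 2 (valence 2) → 0 H
  atom 4: C, bond orders sum to 4 (valence 4) → 0 H
  atom 5: C, bond orders sum to 4 (valence 4) → 0 H
  atom 6: N, bond orders sum to 1 (valence 3) → 2 H
  atom 7: C, bond orders sum to 4 (valence 4) → 0 H
  atom 8: F (halogen, monovalent) → 0 H
  atom 9: C, bond orders sum to 4 (valence 4) → 0 H
  atom 10: N, bond orders sum to 1 (valence 3) → 2 H
  atom 11: C, bond orders sum to 4 (valence 4) → 0 H
  atom 12: Br (halogen, monovalent) → 0 H
  atom 13: C, bond orders sum to 4 (valence 4) → 0 H
  atom 14: O, bond orders sum to 1 (valence 2) → 1 H
Totals → C:7, H:6, Br:1, F:1, N:2, O:3.
In Hill order: C7H6BrFN2O3.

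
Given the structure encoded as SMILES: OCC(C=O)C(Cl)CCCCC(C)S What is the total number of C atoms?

10

Count every carbon token in the SMILES (each C, including those in ring-closure positions and inside branches).
Carbon count: 10.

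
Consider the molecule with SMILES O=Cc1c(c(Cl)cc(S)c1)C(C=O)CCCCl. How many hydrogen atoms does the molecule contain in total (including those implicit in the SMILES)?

12

Walk through each heavy atom and fill implicit hydrogens from standard valence (C 4, N 3, O 2, S 2, halogen 1); for lowercase aromatic atoms, an aromatic c carries 1 H when it has two neighbours and 0 H with three, and aromatic n carries 0 H:
  atom 1: O, bond orders sum to 2 (valence 2) → 0 H
  atom 2: C, bond orders sum to 3 (valence 4) → 1 H
  atom 3: aromatic c, 3 neighbours → 0 H
  atom 4: aromatic c, 3 neighbours → 0 H
  atom 5: aromatic c, 3 neighbours → 0 H
  atom 6: Cl (halogen, monovalent) → 0 H
  atom 7: aromatic c, 2 neighbours → 1 H
  atom 8: aromatic c, 3 neighbours → 0 H
  atom 9: S, bond orders sum to 1 (valence 2) → 1 H
  atom 10: aromatic c, 2 neighbours → 1 H
  atom 11: C, bond orders sum to 3 (valence 4) → 1 H
  atom 12: C, bond orders sum to 3 (valence 4) → 1 H
  atom 13: O, bond orders sum to 2 (valence 2) → 0 H
  atom 14: C, bond orders sum to 2 (valence 4) → 2 H
  atom 15: C, bond orders sum to 2 (valence 4) → 2 H
  atom 16: C, bond orders sum to 2 (valence 4) → 2 H
  atom 17: Cl (halogen, monovalent) → 0 H
Total hydrogens: 12.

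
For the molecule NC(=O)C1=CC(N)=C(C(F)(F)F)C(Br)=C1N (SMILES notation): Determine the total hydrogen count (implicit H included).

7

Walk through each heavy atom and fill implicit hydrogens from standard valence (C 4, N 3, O 2, S 2, halogen 1):
  atom 1: N, bond orders sum to 1 (valence 3) → 2 H
  atom 2: C, bond orders sum to 4 (valence 4) → 0 H
  atom 3: O, bond orders sum to 2 (valence 2) → 0 H
  atom 4: C, bond orders sum to 4 (valence 4) → 0 H
  atom 5: C, bond orders sum to 3 (valence 4) → 1 H
  atom 6: C, bond orders sum to 4 (valence 4) → 0 H
  atom 7: N, bond orders sum to 1 (valence 3) → 2 H
  atom 8: C, bond orders sum to 4 (valence 4) → 0 H
  atom 9: C, bond orders sum to 4 (valence 4) → 0 H
  atom 10: F (halogen, monovalent) → 0 H
  atom 11: F (halogen, monovalent) → 0 H
  atom 12: F (halogen, monovalent) → 0 H
  atom 13: C, bond orders sum to 4 (valence 4) → 0 H
  atom 14: Br (halogen, monovalent) → 0 H
  atom 15: C, bond orders sum to 4 (valence 4) → 0 H
  atom 16: N, bond orders sum to 1 (valence 3) → 2 H
Total hydrogens: 7.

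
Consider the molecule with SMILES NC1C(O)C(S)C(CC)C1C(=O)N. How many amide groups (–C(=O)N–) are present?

1

The amide motif appears at heavy-atom position 11 in the SMILES.
Other groups present: 1 hydroxyl, 1 primary amine, 1 thiol.
Amide count: 1.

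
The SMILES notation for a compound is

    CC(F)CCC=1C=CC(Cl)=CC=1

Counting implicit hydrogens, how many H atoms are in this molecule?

12

Walk through each heavy atom and fill implicit hydrogens from standard valence (C 4, N 3, O 2, S 2, halogen 1):
  atom 1: C, bond orders sum to 1 (valence 4) → 3 H
  atom 2: C, bond orders sum to 3 (valence 4) → 1 H
  atom 3: F (halogen, monovalent) → 0 H
  atom 4: C, bond orders sum to 2 (valence 4) → 2 H
  atom 5: C, bond orders sum to 2 (valence 4) → 2 H
  atom 6: C, bond orders sum to 4 (valence 4) → 0 H
  atom 7: C, bond orders sum to 3 (valence 4) → 1 H
  atom 8: C, bond orders sum to 3 (valence 4) → 1 H
  atom 9: C, bond orders sum to 4 (valence 4) → 0 H
  atom 10: Cl (halogen, monovalent) → 0 H
  atom 11: C, bond orders sum to 3 (valence 4) → 1 H
  atom 12: C, bond orders sum to 3 (valence 4) → 1 H
Total hydrogens: 12.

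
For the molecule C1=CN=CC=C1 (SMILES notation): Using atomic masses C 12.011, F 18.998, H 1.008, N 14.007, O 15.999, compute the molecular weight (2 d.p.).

79.10 g/mol

First, the molecular formula is C5H5N (counting implicit H from valence).
  C: 5 × 12.011 = 60.055
  H: 5 × 1.008 = 5.040
  N: 1 × 14.007 = 14.007
Sum: 5×12.011 + 5×1.008 + 1×14.007 = 79.102 → 79.10 g/mol.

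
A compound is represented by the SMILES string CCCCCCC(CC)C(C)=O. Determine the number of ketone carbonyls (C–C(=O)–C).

The ketone motif appears at heavy-atom position 10 in the SMILES.
Ketone count: 1.

1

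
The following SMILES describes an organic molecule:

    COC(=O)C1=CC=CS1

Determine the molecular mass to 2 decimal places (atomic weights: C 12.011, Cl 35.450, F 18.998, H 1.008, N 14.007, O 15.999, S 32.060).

142.17 g/mol

First, the molecular formula is C6H6O2S (counting implicit H from valence).
  C: 6 × 12.011 = 72.066
  H: 6 × 1.008 = 6.048
  O: 2 × 15.999 = 31.998
  S: 1 × 32.060 = 32.060
Sum: 6×12.011 + 6×1.008 + 2×15.999 + 1×32.060 = 142.172 → 142.17 g/mol.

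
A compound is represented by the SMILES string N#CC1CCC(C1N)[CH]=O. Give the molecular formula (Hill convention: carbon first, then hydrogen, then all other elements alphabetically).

Walk through each heavy atom and fill implicit hydrogens from standard valence (C 4, N 3, O 2, S 2, halogen 1):
  atom 1: N, bond orders sum to 3 (valence 3) → 0 H
  atom 2: C, bond orders sum to 4 (valence 4) → 0 H
  atom 3: C, bond orders sum to 3 (valence 4) → 1 H
  atom 4: C, bond orders sum to 2 (valence 4) → 2 H
  atom 5: C, bond orders sum to 2 (valence 4) → 2 H
  atom 6: C, bond orders sum to 3 (valence 4) → 1 H
  atom 7: C, bond orders sum to 3 (valence 4) → 1 H
  atom 8: N, bond orders sum to 1 (valence 3) → 2 H
  atom 9: C with explicit H count 1
  atom 10: O, bond orders sum to 2 (valence 2) → 0 H
Totals → C:7, H:10, N:2, O:1.
In Hill order: C7H10N2O.

C7H10N2O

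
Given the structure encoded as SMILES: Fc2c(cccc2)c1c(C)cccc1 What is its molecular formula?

C13H11F

Walk through each heavy atom and fill implicit hydrogens from standard valence (C 4, N 3, O 2, S 2, halogen 1); for lowercase aromatic atoms, an aromatic c carries 1 H when it has two neighbours and 0 H with three, and aromatic n carries 0 H:
  atom 1: F (halogen, monovalent) → 0 H
  atom 2: aromatic c, 3 neighbours → 0 H
  atom 3: aromatic c, 3 neighbours → 0 H
  atom 4: aromatic c, 2 neighbours → 1 H
  atom 5: aromatic c, 2 neighbours → 1 H
  atom 6: aromatic c, 2 neighbours → 1 H
  atom 7: aromatic c, 2 neighbours → 1 H
  atom 8: aromatic c, 3 neighbours → 0 H
  atom 9: aromatic c, 3 neighbours → 0 H
  atom 10: C, bond orders sum to 1 (valence 4) → 3 H
  atom 11: aromatic c, 2 neighbours → 1 H
  atom 12: aromatic c, 2 neighbours → 1 H
  atom 13: aromatic c, 2 neighbours → 1 H
  atom 14: aromatic c, 2 neighbours → 1 H
Totals → C:13, H:11, F:1.
In Hill order: C13H11F.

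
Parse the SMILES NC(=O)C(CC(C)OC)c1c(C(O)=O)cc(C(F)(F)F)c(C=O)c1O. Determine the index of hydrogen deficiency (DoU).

Molecular formula: C15H16F3NO6.
DoU = (2C + 2 + N − H − X) / 2, where X is the halogen count and O/S are ignored.
    = (2·15 + 2 + 1 − 16 − 3) / 2 = 14 / 2 = 7.

7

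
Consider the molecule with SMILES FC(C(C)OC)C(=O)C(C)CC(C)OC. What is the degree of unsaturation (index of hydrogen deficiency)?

1

Degree of unsaturation = (number of rings) + (number of π bonds).
Ring closures in the SMILES: 0.
π bonds: 1 double bond (each 1 DoU) → 1 DoU from unsaturation.
Total DoU = 0 + 1 = 1.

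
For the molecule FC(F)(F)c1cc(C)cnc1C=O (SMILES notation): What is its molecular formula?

C8H6F3NO

Walk through each heavy atom and fill implicit hydrogens from standard valence (C 4, N 3, O 2, S 2, halogen 1); for lowercase aromatic atoms, an aromatic c carries 1 H when it has two neighbours and 0 H with three, and aromatic n carries 0 H:
  atom 1: F (halogen, monovalent) → 0 H
  atom 2: C, bond orders sum to 4 (valence 4) → 0 H
  atom 3: F (halogen, monovalent) → 0 H
  atom 4: F (halogen, monovalent) → 0 H
  atom 5: aromatic c, 3 neighbours → 0 H
  atom 6: aromatic c, 2 neighbours → 1 H
  atom 7: aromatic c, 3 neighbours → 0 H
  atom 8: C, bond orders sum to 1 (valence 4) → 3 H
  atom 9: aromatic c, 2 neighbours → 1 H
  atom 10: aromatic n, 2 neighbours → 0 H
  atom 11: aromatic c, 3 neighbours → 0 H
  atom 12: C, bond orders sum to 3 (valence 4) → 1 H
  atom 13: O, bond orders sum to 2 (valence 2) → 0 H
Totals → C:8, H:6, F:3, N:1, O:1.
In Hill order: C8H6F3NO.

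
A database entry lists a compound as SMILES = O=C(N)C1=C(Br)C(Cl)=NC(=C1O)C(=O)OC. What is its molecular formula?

Walk through each heavy atom and fill implicit hydrogens from standard valence (C 4, N 3, O 2, S 2, halogen 1):
  atom 1: O, bond orders sum to 2 (valence 2) → 0 H
  atom 2: C, bond orders sum to 4 (valence 4) → 0 H
  atom 3: N, bond orders sum to 1 (valence 3) → 2 H
  atom 4: C, bond orders sum to 4 (valence 4) → 0 H
  atom 5: C, bond orders sum to 4 (valence 4) → 0 H
  atom 6: Br (halogen, monovalent) → 0 H
  atom 7: C, bond orders sum to 4 (valence 4) → 0 H
  atom 8: Cl (halogen, monovalent) → 0 H
  atom 9: N, bond orders sum to 3 (valence 3) → 0 H
  atom 10: C, bond orders sum to 4 (valence 4) → 0 H
  atom 11: C, bond orders sum to 4 (valence 4) → 0 H
  atom 12: O, bond orders sum to 1 (valence 2) → 1 H
  atom 13: C, bond orders sum to 4 (valence 4) → 0 H
  atom 14: O, bond orders sum to 2 (valence 2) → 0 H
  atom 15: O, bond orders sum to 2 (valence 2) → 0 H
  atom 16: C, bond orders sum to 1 (valence 4) → 3 H
Totals → C:8, H:6, Br:1, Cl:1, N:2, O:4.
In Hill order: C8H6BrClN2O4.

C8H6BrClN2O4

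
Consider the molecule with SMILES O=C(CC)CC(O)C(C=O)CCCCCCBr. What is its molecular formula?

C13H23BrO3

Walk through each heavy atom and fill implicit hydrogens from standard valence (C 4, N 3, O 2, S 2, halogen 1):
  atom 1: O, bond orders sum to 2 (valence 2) → 0 H
  atom 2: C, bond orders sum to 4 (valence 4) → 0 H
  atom 3: C, bond orders sum to 2 (valence 4) → 2 H
  atom 4: C, bond orders sum to 1 (valence 4) → 3 H
  atom 5: C, bond orders sum to 2 (valence 4) → 2 H
  atom 6: C, bond orders sum to 3 (valence 4) → 1 H
  atom 7: O, bond orders sum to 1 (valence 2) → 1 H
  atom 8: C, bond orders sum to 3 (valence 4) → 1 H
  atom 9: C, bond orders sum to 3 (valence 4) → 1 H
  atom 10: O, bond orders sum to 2 (valence 2) → 0 H
  atom 11: C, bond orders sum to 2 (valence 4) → 2 H
  atom 12: C, bond orders sum to 2 (valence 4) → 2 H
  atom 13: C, bond orders sum to 2 (valence 4) → 2 H
  atom 14: C, bond orders sum to 2 (valence 4) → 2 H
  atom 15: C, bond orders sum to 2 (valence 4) → 2 H
  atom 16: C, bond orders sum to 2 (valence 4) → 2 H
  atom 17: Br (halogen, monovalent) → 0 H
Totals → C:13, H:23, Br:1, O:3.
In Hill order: C13H23BrO3.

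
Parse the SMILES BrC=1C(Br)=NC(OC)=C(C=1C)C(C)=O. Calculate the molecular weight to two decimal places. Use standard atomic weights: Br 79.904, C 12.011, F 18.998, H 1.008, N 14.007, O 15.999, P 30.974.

322.98 g/mol

First, the molecular formula is C9H9Br2NO2 (counting implicit H from valence).
  Br: 2 × 79.904 = 159.808
  C: 9 × 12.011 = 108.099
  H: 9 × 1.008 = 9.072
  N: 1 × 14.007 = 14.007
  O: 2 × 15.999 = 31.998
Sum: 2×79.904 + 9×12.011 + 9×1.008 + 1×14.007 + 2×15.999 = 322.984 → 322.98 g/mol.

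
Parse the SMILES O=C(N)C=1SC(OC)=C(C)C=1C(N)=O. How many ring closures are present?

1

In SMILES, each pair of matching ring-closure digits denotes one ring-closing bond; the number of such bonds equals the number of independent rings.
Ring-closure bonds here: 1.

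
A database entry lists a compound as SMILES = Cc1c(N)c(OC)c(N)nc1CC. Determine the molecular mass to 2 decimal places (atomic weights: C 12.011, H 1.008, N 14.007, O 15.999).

First, the molecular formula is C9H15N3O (counting implicit H from valence).
  C: 9 × 12.011 = 108.099
  H: 15 × 1.008 = 15.120
  N: 3 × 14.007 = 42.021
  O: 1 × 15.999 = 15.999
Sum: 9×12.011 + 15×1.008 + 3×14.007 + 1×15.999 = 181.239 → 181.24 g/mol.

181.24 g/mol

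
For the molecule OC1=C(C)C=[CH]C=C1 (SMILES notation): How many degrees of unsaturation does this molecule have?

4

Degree of unsaturation = (number of rings) + (number of π bonds).
Ring closures in the SMILES: 1.
π bonds: 3 double bonds (each 1 DoU) → 3 DoU from unsaturation.
Total DoU = 1 + 3 = 4.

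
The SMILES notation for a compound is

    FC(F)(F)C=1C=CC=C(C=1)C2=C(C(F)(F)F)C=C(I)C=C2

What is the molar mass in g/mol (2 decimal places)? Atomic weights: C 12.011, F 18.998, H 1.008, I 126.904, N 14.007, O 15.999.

416.10 g/mol

First, the molecular formula is C14H7F6I (counting implicit H from valence).
  C: 14 × 12.011 = 168.154
  F: 6 × 18.998 = 113.988
  H: 7 × 1.008 = 7.056
  I: 1 × 126.904 = 126.904
Sum: 14×12.011 + 6×18.998 + 7×1.008 + 1×126.904 = 416.102 → 416.10 g/mol.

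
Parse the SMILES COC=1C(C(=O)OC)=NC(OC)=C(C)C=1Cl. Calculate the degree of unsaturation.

5

Degree of unsaturation = (number of rings) + (number of π bonds).
Ring closures in the SMILES: 1.
π bonds: 4 double bonds (each 1 DoU) → 4 DoU from unsaturation.
Total DoU = 1 + 4 = 5.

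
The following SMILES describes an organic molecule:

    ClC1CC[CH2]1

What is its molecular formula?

C4H7Cl

Walk through each heavy atom and fill implicit hydrogens from standard valence (C 4, N 3, O 2, S 2, halogen 1):
  atom 1: Cl (halogen, monovalent) → 0 H
  atom 2: C, bond orders sum to 3 (valence 4) → 1 H
  atom 3: C, bond orders sum to 2 (valence 4) → 2 H
  atom 4: C, bond orders sum to 2 (valence 4) → 2 H
  atom 5: C with explicit H count 2
Totals → C:4, H:7, Cl:1.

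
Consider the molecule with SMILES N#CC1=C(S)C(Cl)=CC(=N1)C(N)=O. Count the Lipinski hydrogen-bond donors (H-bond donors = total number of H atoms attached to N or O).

2

Donors: find every N or O and count the H atoms it carries.
  atom 1 (N): bond orders sum to 3 → 0 H
  atom 10 (N): bond orders sum to 3 → 0 H
  atom 12 (N): bond orders sum to 1 → 2 H
  atom 13 (O): bond orders sum to 2 → 0 H
Lipinski HBD = 2.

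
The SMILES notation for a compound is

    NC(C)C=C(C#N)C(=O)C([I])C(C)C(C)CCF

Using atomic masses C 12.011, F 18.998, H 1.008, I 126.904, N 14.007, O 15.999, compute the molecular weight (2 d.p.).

First, the molecular formula is C13H20FIN2O (counting implicit H from valence).
  C: 13 × 12.011 = 156.143
  F: 1 × 18.998 = 18.998
  H: 20 × 1.008 = 20.160
  I: 1 × 126.904 = 126.904
  N: 2 × 14.007 = 28.014
  O: 1 × 15.999 = 15.999
Sum: 13×12.011 + 1×18.998 + 20×1.008 + 1×126.904 + 2×14.007 + 1×15.999 = 366.218 → 366.22 g/mol.

366.22 g/mol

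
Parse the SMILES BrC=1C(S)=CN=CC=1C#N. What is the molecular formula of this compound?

C6H3BrN2S

Walk through each heavy atom and fill implicit hydrogens from standard valence (C 4, N 3, O 2, S 2, halogen 1):
  atom 1: Br (halogen, monovalent) → 0 H
  atom 2: C, bond orders sum to 4 (valence 4) → 0 H
  atom 3: C, bond orders sum to 4 (valence 4) → 0 H
  atom 4: S, bond orders sum to 1 (valence 2) → 1 H
  atom 5: C, bond orders sum to 3 (valence 4) → 1 H
  atom 6: N, bond orders sum to 3 (valence 3) → 0 H
  atom 7: C, bond orders sum to 3 (valence 4) → 1 H
  atom 8: C, bond orders sum to 4 (valence 4) → 0 H
  atom 9: C, bond orders sum to 4 (valence 4) → 0 H
  atom 10: N, bond orders sum to 3 (valence 3) → 0 H
Totals → C:6, H:3, Br:1, N:2, S:1.
In Hill order: C6H3BrN2S.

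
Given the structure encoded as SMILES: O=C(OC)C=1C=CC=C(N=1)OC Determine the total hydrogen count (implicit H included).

Walk through each heavy atom and fill implicit hydrogens from standard valence (C 4, N 3, O 2, S 2, halogen 1):
  atom 1: O, bond orders sum to 2 (valence 2) → 0 H
  atom 2: C, bond orders sum to 4 (valence 4) → 0 H
  atom 3: O, bond orders sum to 2 (valence 2) → 0 H
  atom 4: C, bond orders sum to 1 (valence 4) → 3 H
  atom 5: C, bond orders sum to 4 (valence 4) → 0 H
  atom 6: C, bond orders sum to 3 (valence 4) → 1 H
  atom 7: C, bond orders sum to 3 (valence 4) → 1 H
  atom 8: C, bond orders sum to 3 (valence 4) → 1 H
  atom 9: C, bond orders sum to 4 (valence 4) → 0 H
  atom 10: N, bond orders sum to 3 (valence 3) → 0 H
  atom 11: O, bond orders sum to 2 (valence 2) → 0 H
  atom 12: C, bond orders sum to 1 (valence 4) → 3 H
Total hydrogens: 9.

9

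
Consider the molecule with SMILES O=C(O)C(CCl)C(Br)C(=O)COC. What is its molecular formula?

Walk through each heavy atom and fill implicit hydrogens from standard valence (C 4, N 3, O 2, S 2, halogen 1):
  atom 1: O, bond orders sum to 2 (valence 2) → 0 H
  atom 2: C, bond orders sum to 4 (valence 4) → 0 H
  atom 3: O, bond orders sum to 1 (valence 2) → 1 H
  atom 4: C, bond orders sum to 3 (valence 4) → 1 H
  atom 5: C, bond orders sum to 2 (valence 4) → 2 H
  atom 6: Cl (halogen, monovalent) → 0 H
  atom 7: C, bond orders sum to 3 (valence 4) → 1 H
  atom 8: Br (halogen, monovalent) → 0 H
  atom 9: C, bond orders sum to 4 (valence 4) → 0 H
  atom 10: O, bond orders sum to 2 (valence 2) → 0 H
  atom 11: C, bond orders sum to 2 (valence 4) → 2 H
  atom 12: O, bond orders sum to 2 (valence 2) → 0 H
  atom 13: C, bond orders sum to 1 (valence 4) → 3 H
Totals → C:7, H:10, Br:1, Cl:1, O:4.
In Hill order: C7H10BrClO4.

C7H10BrClO4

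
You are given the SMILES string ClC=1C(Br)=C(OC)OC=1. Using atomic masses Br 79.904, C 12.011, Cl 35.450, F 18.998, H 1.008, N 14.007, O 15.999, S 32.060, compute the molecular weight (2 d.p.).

First, the molecular formula is C5H4BrClO2 (counting implicit H from valence).
  Br: 1 × 79.904 = 79.904
  C: 5 × 12.011 = 60.055
  Cl: 1 × 35.450 = 35.450
  H: 4 × 1.008 = 4.032
  O: 2 × 15.999 = 31.998
Sum: 1×79.904 + 5×12.011 + 1×35.450 + 4×1.008 + 2×15.999 = 211.439 → 211.44 g/mol.

211.44 g/mol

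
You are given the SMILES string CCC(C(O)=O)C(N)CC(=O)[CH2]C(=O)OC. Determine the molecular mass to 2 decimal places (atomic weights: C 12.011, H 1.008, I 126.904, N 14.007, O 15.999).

231.25 g/mol

First, the molecular formula is C10H17NO5 (counting implicit H from valence).
  C: 10 × 12.011 = 120.110
  H: 17 × 1.008 = 17.136
  N: 1 × 14.007 = 14.007
  O: 5 × 15.999 = 79.995
Sum: 10×12.011 + 17×1.008 + 1×14.007 + 5×15.999 = 231.248 → 231.25 g/mol.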